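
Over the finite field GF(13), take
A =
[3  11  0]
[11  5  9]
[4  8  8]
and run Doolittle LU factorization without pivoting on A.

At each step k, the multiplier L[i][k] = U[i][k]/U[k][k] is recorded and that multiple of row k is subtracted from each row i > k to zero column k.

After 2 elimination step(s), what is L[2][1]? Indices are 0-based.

L[2][1] = 10

[col 0] pivot 3
  R1 -= 8*R0 → (0, 8, 9)  (L[1][0] := 8)
  R2 -= 10*R0 → (0, 2, 8)  (L[2][0] := 10)
[col 1] pivot 8
  R2 -= 10*R1 → (0, 0, 9)  (L[2][1] := 10)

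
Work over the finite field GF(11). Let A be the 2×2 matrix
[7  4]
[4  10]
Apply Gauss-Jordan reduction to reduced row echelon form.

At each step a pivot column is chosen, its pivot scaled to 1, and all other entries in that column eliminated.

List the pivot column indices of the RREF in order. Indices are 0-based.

pivot columns: 0, 1

step 1: normalize row 0 (÷7) = (1, 10)
  row 1: subtract 4×row0 = (0, 3)
step 2: normalize row 1 (÷3) = (0, 1)
  row 0: subtract 10×row1 = (1, 0)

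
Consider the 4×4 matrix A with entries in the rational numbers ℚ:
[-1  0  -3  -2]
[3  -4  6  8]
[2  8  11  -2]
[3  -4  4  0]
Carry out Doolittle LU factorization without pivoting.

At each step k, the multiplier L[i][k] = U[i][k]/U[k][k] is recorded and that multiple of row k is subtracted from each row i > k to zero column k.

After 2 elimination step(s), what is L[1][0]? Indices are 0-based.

L[1][0] = -3

k=0: U[0][0]=-1
  eliminate (1,0): mult=-3, new row 1: (0, -4, -3, 2); set L[1][0]=-3
  eliminate (2,0): mult=-2, new row 2: (0, 8, 5, -6); set L[2][0]=-2
  eliminate (3,0): mult=-3, new row 3: (0, -4, -5, -6); set L[3][0]=-3
k=1: U[1][1]=-4
  eliminate (2,1): mult=-2, new row 2: (0, 0, -1, -2); set L[2][1]=-2
  eliminate (3,1): mult=1, new row 3: (0, 0, -2, -8); set L[3][1]=1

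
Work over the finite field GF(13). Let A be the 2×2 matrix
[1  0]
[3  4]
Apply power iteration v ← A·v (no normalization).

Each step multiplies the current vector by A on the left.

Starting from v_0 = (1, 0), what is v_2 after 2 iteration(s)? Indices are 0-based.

v_2 = (1, 2)

v_0 = (1, 0).
v_1 = A·v_0 = (1, 3).
v_2 = A·v_1 = (1, 2).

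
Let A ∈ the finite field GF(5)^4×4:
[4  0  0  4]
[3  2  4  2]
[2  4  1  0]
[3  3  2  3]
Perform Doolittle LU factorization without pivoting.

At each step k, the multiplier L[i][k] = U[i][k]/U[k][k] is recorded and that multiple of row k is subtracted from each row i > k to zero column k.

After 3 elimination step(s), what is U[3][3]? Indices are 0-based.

U[3][3] = 4

Step 1: pivot at (0,0) is 4.
  row1 ← row1 − (2)·row0  ⇒  L[1][0]=2, U row1=(0, 2, 4, 4)
  row2 ← row2 − (3)·row0  ⇒  L[2][0]=3, U row2=(0, 4, 1, 3)
  row3 ← row3 − (2)·row0  ⇒  L[3][0]=2, U row3=(0, 3, 2, 0)
Step 2: pivot at (1,1) is 2.
  row2 ← row2 − (2)·row1  ⇒  L[2][1]=2, U row2=(0, 0, 3, 0)
  row3 ← row3 − (4)·row1  ⇒  L[3][1]=4, U row3=(0, 0, 1, 4)
Step 3: pivot at (2,2) is 3.
  row3 ← row3 − (2)·row2  ⇒  L[3][2]=2, U row3=(0, 0, 0, 4)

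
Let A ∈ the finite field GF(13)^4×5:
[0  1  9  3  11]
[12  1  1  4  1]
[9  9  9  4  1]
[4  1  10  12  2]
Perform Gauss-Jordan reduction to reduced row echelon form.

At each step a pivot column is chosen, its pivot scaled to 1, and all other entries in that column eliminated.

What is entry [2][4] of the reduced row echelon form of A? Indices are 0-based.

M[2][4] = 2

pivot(0,0): swap R0↔R1
pivot(0,0)=12: scale R0 → (1, 12, 12, 9, 12)
  clear (2,0): R2 −= (9)R0 → (0, 5, 5, 1, 10)
  clear (3,0): R3 −= (4)R0 → (0, 5, 1, 2, 6)
pivot(1,1)=1: scale R1 → (0, 1, 9, 3, 11)
  clear (0,1): R0 −= (12)R1 → (1, 0, 8, 12, 10)
  clear (2,1): R2 −= (5)R1 → (0, 0, 12, 12, 7)
  clear (3,1): R3 −= (5)R1 → (0, 0, 8, 0, 3)
pivot(2,2)=12: scale R2 → (0, 0, 1, 1, 6)
  clear (0,2): R0 −= (8)R2 → (1, 0, 0, 4, 1)
  clear (1,2): R1 −= (9)R2 → (0, 1, 0, 7, 9)
  clear (3,2): R3 −= (8)R2 → (0, 0, 0, 5, 7)
pivot(3,3)=5: scale R3 → (0, 0, 0, 1, 4)
  clear (0,3): R0 −= (4)R3 → (1, 0, 0, 0, 11)
  clear (1,3): R1 −= (7)R3 → (0, 1, 0, 0, 7)
  clear (2,3): R2 −= (1)R3 → (0, 0, 1, 0, 2)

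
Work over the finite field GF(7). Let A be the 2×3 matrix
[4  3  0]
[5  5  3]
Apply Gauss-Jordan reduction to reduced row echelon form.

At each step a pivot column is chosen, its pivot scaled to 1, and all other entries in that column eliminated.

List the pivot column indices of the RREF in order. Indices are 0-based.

step 1: normalize row 0 (÷4) = (1, 6, 0)
  row 1: subtract 5×row0 = (0, 3, 3)
step 2: normalize row 1 (÷3) = (0, 1, 1)
  row 0: subtract 6×row1 = (1, 0, 1)

pivot columns: 0, 1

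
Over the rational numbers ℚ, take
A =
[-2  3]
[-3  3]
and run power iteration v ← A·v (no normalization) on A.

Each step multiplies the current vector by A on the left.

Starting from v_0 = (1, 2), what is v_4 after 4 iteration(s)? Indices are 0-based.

v_4 = (-14, -3)

v_0 = (1, 2).
v_1 = A·v_0 = (4, 3).
v_2 = A·v_1 = (1, -3).
v_3 = A·v_2 = (-11, -12).
v_4 = A·v_3 = (-14, -3).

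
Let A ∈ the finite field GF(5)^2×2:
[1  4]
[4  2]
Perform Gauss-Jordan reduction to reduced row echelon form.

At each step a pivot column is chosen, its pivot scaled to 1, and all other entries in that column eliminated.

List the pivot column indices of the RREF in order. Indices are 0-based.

pivot columns: 0, 1

[1] R0 /= 1  ⇒  (1, 4)
     R1 -= 4·R0  ⇒  (0, 1)
[2] R1 /= 1  ⇒  (0, 1)
     R0 -= 4·R1  ⇒  (1, 0)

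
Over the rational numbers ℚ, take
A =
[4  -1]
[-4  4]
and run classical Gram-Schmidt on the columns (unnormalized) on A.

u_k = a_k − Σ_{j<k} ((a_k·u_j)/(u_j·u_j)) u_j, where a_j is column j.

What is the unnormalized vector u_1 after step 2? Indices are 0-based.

u_1 = (3/2, 3/2)

Step 1: u_0 = a_0 = (4, -4).
Step 2: u_1 = a_1 − (-5/8)·u_0 = (3/2, 3/2).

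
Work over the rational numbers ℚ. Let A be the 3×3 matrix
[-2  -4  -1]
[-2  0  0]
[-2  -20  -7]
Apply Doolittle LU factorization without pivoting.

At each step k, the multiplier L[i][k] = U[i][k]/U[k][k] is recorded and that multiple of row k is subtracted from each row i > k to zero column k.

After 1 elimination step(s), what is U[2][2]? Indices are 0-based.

[col 0] pivot -2
  R1 -= 1*R0 → (0, 4, 1)  (L[1][0] := 1)
  R2 -= 1*R0 → (0, -16, -6)  (L[2][0] := 1)

U[2][2] = -6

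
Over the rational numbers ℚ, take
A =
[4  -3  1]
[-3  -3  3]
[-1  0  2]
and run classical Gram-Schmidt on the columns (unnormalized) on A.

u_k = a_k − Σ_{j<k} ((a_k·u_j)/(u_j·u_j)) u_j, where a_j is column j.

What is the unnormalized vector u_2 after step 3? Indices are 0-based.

Step 1: u_0 = a_0 = (4, -3, -1).
Step 2: u_1 = a_1 − (-3/26)·u_0 = (-33/13, -87/26, -3/26).
Step 3: u_2 = a_2 − (-7/26)·u_0 − (-37/51)·u_1 = (4/17, -4/17, 28/17).

u_2 = (4/17, -4/17, 28/17)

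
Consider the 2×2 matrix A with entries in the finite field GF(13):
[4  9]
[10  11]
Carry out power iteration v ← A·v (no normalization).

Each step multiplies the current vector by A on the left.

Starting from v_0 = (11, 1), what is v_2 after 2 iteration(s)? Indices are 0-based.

v_2 = (1, 2)

v_0 = (11, 1).
v_1 = A·v_0 = (1, 4).
v_2 = A·v_1 = (1, 2).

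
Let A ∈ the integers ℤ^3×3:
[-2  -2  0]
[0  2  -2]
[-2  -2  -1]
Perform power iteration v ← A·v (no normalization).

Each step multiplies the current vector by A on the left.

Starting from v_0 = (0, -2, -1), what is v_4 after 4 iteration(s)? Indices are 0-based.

v_4 = (-52, -110, -97)

v_0 = (0, -2, -1).
v_1 = A·v_0 = (4, -2, 5).
v_2 = A·v_1 = (-4, -14, -9).
v_3 = A·v_2 = (36, -10, 45).
v_4 = A·v_3 = (-52, -110, -97).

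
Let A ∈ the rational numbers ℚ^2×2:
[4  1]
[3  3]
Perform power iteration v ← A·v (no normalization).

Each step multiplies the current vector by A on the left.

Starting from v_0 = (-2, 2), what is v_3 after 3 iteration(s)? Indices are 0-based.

v_0 = (-2, 2).
v_1 = A·v_0 = (-6, 0).
v_2 = A·v_1 = (-24, -18).
v_3 = A·v_2 = (-114, -126).

v_3 = (-114, -126)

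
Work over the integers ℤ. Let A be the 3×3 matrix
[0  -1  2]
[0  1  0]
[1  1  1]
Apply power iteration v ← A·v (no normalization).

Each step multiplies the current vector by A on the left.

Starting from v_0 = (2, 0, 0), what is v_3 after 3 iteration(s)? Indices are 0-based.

v_0 = (2, 0, 0).
v_1 = A·v_0 = (0, 0, 2).
v_2 = A·v_1 = (4, 0, 2).
v_3 = A·v_2 = (4, 0, 6).

v_3 = (4, 0, 6)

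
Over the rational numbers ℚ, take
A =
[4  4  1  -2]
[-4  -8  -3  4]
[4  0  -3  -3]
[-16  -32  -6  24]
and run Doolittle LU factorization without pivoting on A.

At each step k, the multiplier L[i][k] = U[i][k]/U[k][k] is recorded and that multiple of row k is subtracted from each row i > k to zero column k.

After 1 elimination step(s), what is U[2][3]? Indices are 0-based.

k=0: U[0][0]=4
  eliminate (1,0): mult=-1, new row 1: (0, -4, -2, 2); set L[1][0]=-1
  eliminate (2,0): mult=1, new row 2: (0, -4, -4, -1); set L[2][0]=1
  eliminate (3,0): mult=-4, new row 3: (0, -16, -2, 16); set L[3][0]=-4

U[2][3] = -1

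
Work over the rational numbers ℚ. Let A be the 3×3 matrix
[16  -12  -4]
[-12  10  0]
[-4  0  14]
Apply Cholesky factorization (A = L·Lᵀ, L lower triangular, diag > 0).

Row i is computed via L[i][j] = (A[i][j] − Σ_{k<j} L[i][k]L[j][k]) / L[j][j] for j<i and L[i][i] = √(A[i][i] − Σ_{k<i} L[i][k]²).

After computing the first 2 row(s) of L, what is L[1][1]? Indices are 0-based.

L[1][1] = 1

Step 1: L[0][0] = √(16) = 4.
  L[1][0] = (-12) / L[0][0] = -3.
Step 2: L[1][1] = √(1) = 1.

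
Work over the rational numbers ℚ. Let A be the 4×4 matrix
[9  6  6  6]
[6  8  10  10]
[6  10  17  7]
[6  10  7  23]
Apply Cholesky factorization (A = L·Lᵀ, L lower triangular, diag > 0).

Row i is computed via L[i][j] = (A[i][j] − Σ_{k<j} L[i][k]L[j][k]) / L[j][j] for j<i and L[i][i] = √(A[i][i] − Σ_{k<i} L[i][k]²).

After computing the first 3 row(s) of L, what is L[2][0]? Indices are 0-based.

Step 1: L[0][0] = √(9) = 3.
  L[1][0] = (6) / L[0][0] = 2.
Step 2: L[1][1] = √(4) = 2.
  L[2][0] = (6) / L[0][0] = 2.
  L[2][1] = (6) / L[1][1] = 3.
Step 3: L[2][2] = √(4) = 2.

L[2][0] = 2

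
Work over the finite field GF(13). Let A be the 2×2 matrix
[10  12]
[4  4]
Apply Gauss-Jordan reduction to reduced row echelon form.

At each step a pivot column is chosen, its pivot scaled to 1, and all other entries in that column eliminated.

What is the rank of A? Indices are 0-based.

rank = 2

step 1: normalize row 0 (÷10) = (1, 9)
  row 1: subtract 4×row0 = (0, 7)
step 2: normalize row 1 (÷7) = (0, 1)
  row 0: subtract 9×row1 = (1, 0)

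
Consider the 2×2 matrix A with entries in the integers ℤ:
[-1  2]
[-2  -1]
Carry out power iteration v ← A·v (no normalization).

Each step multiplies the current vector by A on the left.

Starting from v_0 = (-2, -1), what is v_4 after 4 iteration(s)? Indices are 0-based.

v_0 = (-2, -1).
v_1 = A·v_0 = (0, 5).
v_2 = A·v_1 = (10, -5).
v_3 = A·v_2 = (-20, -15).
v_4 = A·v_3 = (-10, 55).

v_4 = (-10, 55)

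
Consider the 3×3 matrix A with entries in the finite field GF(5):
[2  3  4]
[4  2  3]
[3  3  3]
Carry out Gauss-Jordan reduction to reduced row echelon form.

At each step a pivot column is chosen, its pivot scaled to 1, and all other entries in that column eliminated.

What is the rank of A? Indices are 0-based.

rank = 3

pivot(0,0)=2: scale R0 → (1, 4, 2)
  clear (1,0): R1 −= (4)R0 → (0, 1, 0)
  clear (2,0): R2 −= (3)R0 → (0, 1, 2)
pivot(1,1)=1: scale R1 → (0, 1, 0)
  clear (0,1): R0 −= (4)R1 → (1, 0, 2)
  clear (2,1): R2 −= (1)R1 → (0, 0, 2)
pivot(2,2)=2: scale R2 → (0, 0, 1)
  clear (0,2): R0 −= (2)R2 → (1, 0, 0)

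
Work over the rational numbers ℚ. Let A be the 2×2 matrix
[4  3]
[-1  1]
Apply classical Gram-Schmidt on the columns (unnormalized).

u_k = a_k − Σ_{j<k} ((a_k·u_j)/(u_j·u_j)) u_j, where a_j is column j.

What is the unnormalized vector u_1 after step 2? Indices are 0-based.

Step 1: u_0 = a_0 = (4, -1).
Step 2: u_1 = a_1 − (11/17)·u_0 = (7/17, 28/17).

u_1 = (7/17, 28/17)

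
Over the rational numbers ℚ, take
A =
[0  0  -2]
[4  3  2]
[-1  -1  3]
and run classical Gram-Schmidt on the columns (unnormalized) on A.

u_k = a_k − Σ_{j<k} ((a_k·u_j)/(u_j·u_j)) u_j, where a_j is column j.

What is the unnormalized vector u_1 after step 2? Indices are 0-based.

Step 1: u_0 = a_0 = (0, 4, -1).
Step 2: u_1 = a_1 − (13/17)·u_0 = (0, -1/17, -4/17).

u_1 = (0, -1/17, -4/17)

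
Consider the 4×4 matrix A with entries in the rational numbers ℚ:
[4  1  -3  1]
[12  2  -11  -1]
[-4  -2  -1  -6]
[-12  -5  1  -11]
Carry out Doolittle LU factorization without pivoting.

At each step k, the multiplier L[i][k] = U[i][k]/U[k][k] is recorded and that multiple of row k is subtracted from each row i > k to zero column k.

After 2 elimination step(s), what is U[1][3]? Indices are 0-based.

U[1][3] = -4

Step 1: pivot at (0,0) is 4.
  row1 ← row1 − (3)·row0  ⇒  L[1][0]=3, U row1=(0, -1, -2, -4)
  row2 ← row2 − (-1)·row0  ⇒  L[2][0]=-1, U row2=(0, -1, -4, -5)
  row3 ← row3 − (-3)·row0  ⇒  L[3][0]=-3, U row3=(0, -2, -8, -8)
Step 2: pivot at (1,1) is -1.
  row2 ← row2 − (1)·row1  ⇒  L[2][1]=1, U row2=(0, 0, -2, -1)
  row3 ← row3 − (2)·row1  ⇒  L[3][1]=2, U row3=(0, 0, -4, 0)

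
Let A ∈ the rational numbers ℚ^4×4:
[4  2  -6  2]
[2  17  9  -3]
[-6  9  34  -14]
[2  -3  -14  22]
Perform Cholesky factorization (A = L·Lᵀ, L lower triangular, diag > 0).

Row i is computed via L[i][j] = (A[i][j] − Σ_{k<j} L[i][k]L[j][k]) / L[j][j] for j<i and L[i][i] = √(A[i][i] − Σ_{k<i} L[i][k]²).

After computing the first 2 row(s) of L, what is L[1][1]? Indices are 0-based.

Step 1: L[0][0] = √(4) = 2.
  L[1][0] = (2) / L[0][0] = 1.
Step 2: L[1][1] = √(16) = 4.

L[1][1] = 4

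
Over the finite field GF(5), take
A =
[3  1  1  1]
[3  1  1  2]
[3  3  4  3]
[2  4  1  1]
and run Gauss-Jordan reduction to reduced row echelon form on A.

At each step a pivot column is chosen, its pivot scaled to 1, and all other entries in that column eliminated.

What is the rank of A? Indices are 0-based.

step 1: normalize row 0 (÷3) = (1, 2, 2, 2)
  row 1: subtract 3×row0 = (0, 0, 0, 1)
  row 2: subtract 3×row0 = (0, 2, 3, 2)
  row 3: subtract 2×row0 = (0, 0, 2, 2)
step 2: exchange rows 1,2
step 2: normalize row 1 (÷2) = (0, 1, 4, 1)
  row 0: subtract 2×row1 = (1, 0, 4, 0)
step 3: exchange rows 2,3
step 3: normalize row 2 (÷2) = (0, 0, 1, 1)
  row 0: subtract 4×row2 = (1, 0, 0, 1)
  row 1: subtract 4×row2 = (0, 1, 0, 2)
step 4: normalize row 3 (÷1) = (0, 0, 0, 1)
  row 0: subtract 1×row3 = (1, 0, 0, 0)
  row 1: subtract 2×row3 = (0, 1, 0, 0)
  row 2: subtract 1×row3 = (0, 0, 1, 0)

rank = 4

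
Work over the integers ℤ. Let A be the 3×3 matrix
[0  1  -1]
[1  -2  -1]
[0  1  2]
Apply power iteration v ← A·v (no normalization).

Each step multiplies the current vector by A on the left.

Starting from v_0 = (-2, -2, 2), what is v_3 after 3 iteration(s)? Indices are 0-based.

v_3 = (-10, 6, 2)

v_0 = (-2, -2, 2).
v_1 = A·v_0 = (-4, 0, 2).
v_2 = A·v_1 = (-2, -6, 4).
v_3 = A·v_2 = (-10, 6, 2).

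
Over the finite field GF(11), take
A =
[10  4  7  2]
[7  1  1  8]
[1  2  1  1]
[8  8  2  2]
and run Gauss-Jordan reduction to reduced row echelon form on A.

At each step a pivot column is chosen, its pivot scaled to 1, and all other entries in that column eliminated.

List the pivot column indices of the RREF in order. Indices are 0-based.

pivot columns: 0, 1, 2, 3

[1] R0 /= 10  ⇒  (1, 7, 4, 9)
     R1 -= 7·R0  ⇒  (0, 7, 6, 0)
     R2 -= 1·R0  ⇒  (0, 6, 8, 3)
     R3 -= 8·R0  ⇒  (0, 7, 3, 7)
[2] R1 /= 7  ⇒  (0, 1, 4, 0)
     R0 -= 7·R1  ⇒  (1, 0, 9, 9)
     R2 -= 6·R1  ⇒  (0, 0, 6, 3)
     R3 -= 7·R1  ⇒  (0, 0, 8, 7)
[3] R2 /= 6  ⇒  (0, 0, 1, 6)
     R0 -= 9·R2  ⇒  (1, 0, 0, 10)
     R1 -= 4·R2  ⇒  (0, 1, 0, 9)
     R3 -= 8·R2  ⇒  (0, 0, 0, 3)
[4] R3 /= 3  ⇒  (0, 0, 0, 1)
     R0 -= 10·R3  ⇒  (1, 0, 0, 0)
     R1 -= 9·R3  ⇒  (0, 1, 0, 0)
     R2 -= 6·R3  ⇒  (0, 0, 1, 0)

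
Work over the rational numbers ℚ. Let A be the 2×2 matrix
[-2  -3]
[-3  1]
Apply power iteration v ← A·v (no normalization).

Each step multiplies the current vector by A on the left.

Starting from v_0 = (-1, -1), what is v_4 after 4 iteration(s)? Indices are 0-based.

v_4 = (-247, -178)

v_0 = (-1, -1).
v_1 = A·v_0 = (5, 2).
v_2 = A·v_1 = (-16, -13).
v_3 = A·v_2 = (71, 35).
v_4 = A·v_3 = (-247, -178).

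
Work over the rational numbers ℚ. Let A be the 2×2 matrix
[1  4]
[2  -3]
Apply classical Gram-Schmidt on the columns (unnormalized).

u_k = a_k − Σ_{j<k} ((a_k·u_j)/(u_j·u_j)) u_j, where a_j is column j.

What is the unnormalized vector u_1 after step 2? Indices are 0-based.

u_1 = (22/5, -11/5)

Step 1: u_0 = a_0 = (1, 2).
Step 2: u_1 = a_1 − (-2/5)·u_0 = (22/5, -11/5).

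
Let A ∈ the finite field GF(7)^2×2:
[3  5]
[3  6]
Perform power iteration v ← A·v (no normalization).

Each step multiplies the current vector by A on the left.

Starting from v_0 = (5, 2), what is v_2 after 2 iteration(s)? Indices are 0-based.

v_0 = (5, 2).
v_1 = A·v_0 = (4, 6).
v_2 = A·v_1 = (0, 6).

v_2 = (0, 6)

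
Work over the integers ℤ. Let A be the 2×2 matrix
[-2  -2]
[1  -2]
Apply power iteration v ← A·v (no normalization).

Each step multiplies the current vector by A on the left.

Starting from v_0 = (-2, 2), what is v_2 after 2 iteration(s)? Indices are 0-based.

v_2 = (12, 12)

v_0 = (-2, 2).
v_1 = A·v_0 = (0, -6).
v_2 = A·v_1 = (12, 12).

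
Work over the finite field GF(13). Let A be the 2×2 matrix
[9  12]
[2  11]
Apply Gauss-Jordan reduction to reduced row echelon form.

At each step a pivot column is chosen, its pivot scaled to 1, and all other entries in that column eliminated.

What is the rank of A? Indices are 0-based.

[1] R0 /= 9  ⇒  (1, 10)
     R1 -= 2·R0  ⇒  (0, 4)
[2] R1 /= 4  ⇒  (0, 1)
     R0 -= 10·R1  ⇒  (1, 0)

rank = 2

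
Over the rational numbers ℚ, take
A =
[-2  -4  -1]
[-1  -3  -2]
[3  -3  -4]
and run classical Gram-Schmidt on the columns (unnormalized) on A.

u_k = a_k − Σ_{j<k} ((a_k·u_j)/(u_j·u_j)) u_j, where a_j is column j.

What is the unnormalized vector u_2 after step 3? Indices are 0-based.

u_2 = (24/59, -36/59, 4/59)

Step 1: u_0 = a_0 = (-2, -1, 3).
Step 2: u_1 = a_1 − (1/7)·u_0 = (-26/7, -20/7, -24/7).
Step 3: u_2 = a_2 − (-4/7)·u_0 − (81/118)·u_1 = (24/59, -36/59, 4/59).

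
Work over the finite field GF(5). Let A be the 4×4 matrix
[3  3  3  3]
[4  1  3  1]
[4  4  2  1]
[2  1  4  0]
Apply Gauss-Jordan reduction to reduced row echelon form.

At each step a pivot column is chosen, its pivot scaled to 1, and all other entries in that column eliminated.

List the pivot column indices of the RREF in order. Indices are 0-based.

pivot columns: 0, 1, 2, 3

[1] R0 /= 3  ⇒  (1, 1, 1, 1)
     R1 -= 4·R0  ⇒  (0, 2, 4, 2)
     R2 -= 4·R0  ⇒  (0, 0, 3, 2)
     R3 -= 2·R0  ⇒  (0, 4, 2, 3)
[2] R1 /= 2  ⇒  (0, 1, 2, 1)
     R0 -= 1·R1  ⇒  (1, 0, 4, 0)
     R3 -= 4·R1  ⇒  (0, 0, 4, 4)
[3] R2 /= 3  ⇒  (0, 0, 1, 4)
     R0 -= 4·R2  ⇒  (1, 0, 0, 4)
     R1 -= 2·R2  ⇒  (0, 1, 0, 3)
     R3 -= 4·R2  ⇒  (0, 0, 0, 3)
[4] R3 /= 3  ⇒  (0, 0, 0, 1)
     R0 -= 4·R3  ⇒  (1, 0, 0, 0)
     R1 -= 3·R3  ⇒  (0, 1, 0, 0)
     R2 -= 4·R3  ⇒  (0, 0, 1, 0)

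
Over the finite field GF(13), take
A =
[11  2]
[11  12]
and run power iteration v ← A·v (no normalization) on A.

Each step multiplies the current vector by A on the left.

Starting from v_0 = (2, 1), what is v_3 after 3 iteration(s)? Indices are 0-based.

v_3 = (4, 3)

v_0 = (2, 1).
v_1 = A·v_0 = (11, 8).
v_2 = A·v_1 = (7, 9).
v_3 = A·v_2 = (4, 3).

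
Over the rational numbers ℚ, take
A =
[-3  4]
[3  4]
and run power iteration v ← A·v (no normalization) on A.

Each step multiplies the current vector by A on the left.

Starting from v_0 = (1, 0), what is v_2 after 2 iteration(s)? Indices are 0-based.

v_0 = (1, 0).
v_1 = A·v_0 = (-3, 3).
v_2 = A·v_1 = (21, 3).

v_2 = (21, 3)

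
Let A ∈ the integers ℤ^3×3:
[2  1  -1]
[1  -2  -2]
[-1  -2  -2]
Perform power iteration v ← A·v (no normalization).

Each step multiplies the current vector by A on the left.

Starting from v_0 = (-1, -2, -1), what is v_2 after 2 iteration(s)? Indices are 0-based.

v_0 = (-1, -2, -1).
v_1 = A·v_0 = (-3, 5, 7).
v_2 = A·v_1 = (-8, -27, -21).

v_2 = (-8, -27, -21)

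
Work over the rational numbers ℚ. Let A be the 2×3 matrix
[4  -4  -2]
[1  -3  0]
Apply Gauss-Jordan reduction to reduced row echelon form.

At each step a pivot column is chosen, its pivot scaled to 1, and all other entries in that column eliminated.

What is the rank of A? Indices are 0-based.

rank = 2

[1] R0 /= 4  ⇒  (1, -1, -1/2)
     R1 -= 1·R0  ⇒  (0, -2, 1/2)
[2] R1 /= -2  ⇒  (0, 1, -1/4)
     R0 -= -1·R1  ⇒  (1, 0, -3/4)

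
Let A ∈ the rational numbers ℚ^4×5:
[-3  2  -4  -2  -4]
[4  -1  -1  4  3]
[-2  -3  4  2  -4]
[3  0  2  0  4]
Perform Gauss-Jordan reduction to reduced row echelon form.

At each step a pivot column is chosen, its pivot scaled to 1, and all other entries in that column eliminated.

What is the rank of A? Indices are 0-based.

pivot(0,0)=-3: scale R0 → (1, -2/3, 4/3, 2/3, 4/3)
  clear (1,0): R1 −= (4)R0 → (0, 5/3, -19/3, 4/3, -7/3)
  clear (2,0): R2 −= (-2)R0 → (0, -13/3, 20/3, 10/3, -4/3)
  clear (3,0): R3 −= (3)R0 → (0, 2, -2, -2, 0)
pivot(1,1)=5/3: scale R1 → (0, 1, -19/5, 4/5, -7/5)
  clear (0,1): R0 −= (-2/3)R1 → (1, 0, -6/5, 6/5, 2/5)
  clear (2,1): R2 −= (-13/3)R1 → (0, 0, -49/5, 34/5, -37/5)
  clear (3,1): R3 −= (2)R1 → (0, 0, 28/5, -18/5, 14/5)
pivot(2,2)=-49/5: scale R2 → (0, 0, 1, -34/49, 37/49)
  clear (0,2): R0 −= (-6/5)R2 → (1, 0, 0, 18/49, 64/49)
  clear (1,2): R1 −= (-19/5)R2 → (0, 1, 0, -90/49, 72/49)
  clear (3,2): R3 −= (28/5)R2 → (0, 0, 0, 2/7, -10/7)
pivot(3,3)=2/7: scale R3 → (0, 0, 0, 1, -5)
  clear (0,3): R0 −= (18/49)R3 → (1, 0, 0, 0, 22/7)
  clear (1,3): R1 −= (-90/49)R3 → (0, 1, 0, 0, -54/7)
  clear (2,3): R2 −= (-34/49)R3 → (0, 0, 1, 0, -19/7)

rank = 4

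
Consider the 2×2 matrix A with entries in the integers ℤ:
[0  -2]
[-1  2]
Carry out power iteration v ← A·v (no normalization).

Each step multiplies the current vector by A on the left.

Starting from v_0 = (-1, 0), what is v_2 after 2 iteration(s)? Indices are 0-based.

v_0 = (-1, 0).
v_1 = A·v_0 = (0, 1).
v_2 = A·v_1 = (-2, 2).

v_2 = (-2, 2)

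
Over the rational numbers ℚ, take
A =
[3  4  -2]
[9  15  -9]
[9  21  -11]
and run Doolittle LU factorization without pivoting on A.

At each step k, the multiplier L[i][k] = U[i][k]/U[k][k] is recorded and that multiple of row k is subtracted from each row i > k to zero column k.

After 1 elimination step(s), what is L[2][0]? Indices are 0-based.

L[2][0] = 3

Step 1: pivot at (0,0) is 3.
  row1 ← row1 − (3)·row0  ⇒  L[1][0]=3, U row1=(0, 3, -3)
  row2 ← row2 − (3)·row0  ⇒  L[2][0]=3, U row2=(0, 9, -5)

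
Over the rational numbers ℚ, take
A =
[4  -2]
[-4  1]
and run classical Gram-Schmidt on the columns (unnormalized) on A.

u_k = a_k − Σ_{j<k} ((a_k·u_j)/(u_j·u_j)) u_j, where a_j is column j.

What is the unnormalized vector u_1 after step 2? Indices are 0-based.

u_1 = (-1/2, -1/2)

Step 1: u_0 = a_0 = (4, -4).
Step 2: u_1 = a_1 − (-3/8)·u_0 = (-1/2, -1/2).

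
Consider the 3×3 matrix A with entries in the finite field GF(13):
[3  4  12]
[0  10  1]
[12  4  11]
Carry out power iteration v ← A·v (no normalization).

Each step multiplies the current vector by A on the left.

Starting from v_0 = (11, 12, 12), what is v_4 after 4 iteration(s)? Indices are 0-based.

v_4 = (2, 12, 4)

v_0 = (11, 12, 12).
v_1 = A·v_0 = (4, 2, 0).
v_2 = A·v_1 = (7, 7, 4).
v_3 = A·v_2 = (6, 9, 0).
v_4 = A·v_3 = (2, 12, 4).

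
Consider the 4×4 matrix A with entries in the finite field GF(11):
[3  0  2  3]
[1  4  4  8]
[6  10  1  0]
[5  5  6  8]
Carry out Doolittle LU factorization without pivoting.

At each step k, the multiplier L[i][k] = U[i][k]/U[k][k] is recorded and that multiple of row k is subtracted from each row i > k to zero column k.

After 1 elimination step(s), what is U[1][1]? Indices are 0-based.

U[1][1] = 4

Step 1: pivot at (0,0) is 3.
  row1 ← row1 − (4)·row0  ⇒  L[1][0]=4, U row1=(0, 4, 7, 7)
  row2 ← row2 − (2)·row0  ⇒  L[2][0]=2, U row2=(0, 10, 8, 5)
  row3 ← row3 − (9)·row0  ⇒  L[3][0]=9, U row3=(0, 5, 10, 3)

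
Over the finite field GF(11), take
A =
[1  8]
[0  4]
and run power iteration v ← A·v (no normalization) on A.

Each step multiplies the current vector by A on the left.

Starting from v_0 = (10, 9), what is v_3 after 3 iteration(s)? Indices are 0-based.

v_0 = (10, 9).
v_1 = A·v_0 = (5, 3).
v_2 = A·v_1 = (7, 1).
v_3 = A·v_2 = (4, 4).

v_3 = (4, 4)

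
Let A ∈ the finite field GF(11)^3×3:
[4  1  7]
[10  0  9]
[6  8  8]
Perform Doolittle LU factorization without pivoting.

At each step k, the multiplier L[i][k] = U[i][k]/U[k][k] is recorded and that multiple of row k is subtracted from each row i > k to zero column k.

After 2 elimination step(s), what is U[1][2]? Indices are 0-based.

k=0: U[0][0]=4
  eliminate (1,0): mult=8, new row 1: (0, 3, 8); set L[1][0]=8
  eliminate (2,0): mult=7, new row 2: (0, 1, 3); set L[2][0]=7
k=1: U[1][1]=3
  eliminate (2,1): mult=4, new row 2: (0, 0, 4); set L[2][1]=4

U[1][2] = 8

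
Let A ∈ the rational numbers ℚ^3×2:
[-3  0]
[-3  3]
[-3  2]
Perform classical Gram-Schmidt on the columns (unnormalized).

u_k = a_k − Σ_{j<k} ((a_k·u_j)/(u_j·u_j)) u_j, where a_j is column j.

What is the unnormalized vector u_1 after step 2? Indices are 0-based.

Step 1: u_0 = a_0 = (-3, -3, -3).
Step 2: u_1 = a_1 − (-5/9)·u_0 = (-5/3, 4/3, 1/3).

u_1 = (-5/3, 4/3, 1/3)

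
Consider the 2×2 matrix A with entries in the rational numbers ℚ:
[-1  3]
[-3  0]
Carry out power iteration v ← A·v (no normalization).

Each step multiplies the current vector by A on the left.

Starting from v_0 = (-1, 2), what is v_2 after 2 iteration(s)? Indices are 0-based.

v_2 = (2, -21)

v_0 = (-1, 2).
v_1 = A·v_0 = (7, 3).
v_2 = A·v_1 = (2, -21).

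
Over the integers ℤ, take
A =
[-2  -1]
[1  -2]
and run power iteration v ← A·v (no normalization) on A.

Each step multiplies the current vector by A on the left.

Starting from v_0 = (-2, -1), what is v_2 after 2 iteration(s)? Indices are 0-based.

v_2 = (-10, 5)

v_0 = (-2, -1).
v_1 = A·v_0 = (5, 0).
v_2 = A·v_1 = (-10, 5).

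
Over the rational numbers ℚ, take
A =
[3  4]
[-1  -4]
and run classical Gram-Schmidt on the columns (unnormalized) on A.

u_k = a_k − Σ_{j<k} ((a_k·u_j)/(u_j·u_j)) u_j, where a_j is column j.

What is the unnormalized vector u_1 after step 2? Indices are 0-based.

Step 1: u_0 = a_0 = (3, -1).
Step 2: u_1 = a_1 − (8/5)·u_0 = (-4/5, -12/5).

u_1 = (-4/5, -12/5)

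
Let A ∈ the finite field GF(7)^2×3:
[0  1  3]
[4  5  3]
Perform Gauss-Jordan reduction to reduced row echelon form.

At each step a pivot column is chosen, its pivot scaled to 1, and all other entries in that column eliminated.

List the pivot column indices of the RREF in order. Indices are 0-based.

step 1: exchange rows 0,1
step 1: normalize row 0 (÷4) = (1, 3, 6)
step 2: normalize row 1 (÷1) = (0, 1, 3)
  row 0: subtract 3×row1 = (1, 0, 4)

pivot columns: 0, 1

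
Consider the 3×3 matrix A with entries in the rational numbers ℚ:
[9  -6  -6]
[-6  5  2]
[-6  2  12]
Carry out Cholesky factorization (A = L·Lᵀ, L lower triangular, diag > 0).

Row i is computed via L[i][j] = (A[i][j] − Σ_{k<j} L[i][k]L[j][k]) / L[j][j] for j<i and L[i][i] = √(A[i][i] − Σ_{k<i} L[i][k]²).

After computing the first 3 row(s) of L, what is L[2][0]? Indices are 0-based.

Step 1: L[0][0] = √(9) = 3.
  L[1][0] = (-6) / L[0][0] = -2.
Step 2: L[1][1] = √(1) = 1.
  L[2][0] = (-6) / L[0][0] = -2.
  L[2][1] = (-2) / L[1][1] = -2.
Step 3: L[2][2] = √(4) = 2.

L[2][0] = -2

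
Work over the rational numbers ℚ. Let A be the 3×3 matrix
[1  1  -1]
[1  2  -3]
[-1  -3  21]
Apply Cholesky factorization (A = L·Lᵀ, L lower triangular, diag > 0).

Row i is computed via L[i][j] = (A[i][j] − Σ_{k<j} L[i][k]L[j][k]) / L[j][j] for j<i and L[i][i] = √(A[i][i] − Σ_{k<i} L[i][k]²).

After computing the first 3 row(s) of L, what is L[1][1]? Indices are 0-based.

Step 1: L[0][0] = √(1) = 1.
  L[1][0] = (1) / L[0][0] = 1.
Step 2: L[1][1] = √(1) = 1.
  L[2][0] = (-1) / L[0][0] = -1.
  L[2][1] = (-2) / L[1][1] = -2.
Step 3: L[2][2] = √(16) = 4.

L[1][1] = 1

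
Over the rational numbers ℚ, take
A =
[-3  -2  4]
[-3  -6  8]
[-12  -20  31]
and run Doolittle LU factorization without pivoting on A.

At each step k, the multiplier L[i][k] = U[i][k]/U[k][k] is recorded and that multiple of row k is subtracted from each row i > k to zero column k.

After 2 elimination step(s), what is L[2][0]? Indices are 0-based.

Step 1: pivot at (0,0) is -3.
  row1 ← row1 − (1)·row0  ⇒  L[1][0]=1, U row1=(0, -4, 4)
  row2 ← row2 − (4)·row0  ⇒  L[2][0]=4, U row2=(0, -12, 15)
Step 2: pivot at (1,1) is -4.
  row2 ← row2 − (3)·row1  ⇒  L[2][1]=3, U row2=(0, 0, 3)

L[2][0] = 4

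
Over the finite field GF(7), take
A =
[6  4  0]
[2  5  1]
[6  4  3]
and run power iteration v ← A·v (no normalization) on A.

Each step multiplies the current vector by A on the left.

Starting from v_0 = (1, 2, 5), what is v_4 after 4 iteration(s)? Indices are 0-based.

v_0 = (1, 2, 5).
v_1 = A·v_0 = (0, 3, 1).
v_2 = A·v_1 = (5, 2, 1).
v_3 = A·v_2 = (3, 0, 6).
v_4 = A·v_3 = (4, 5, 1).

v_4 = (4, 5, 1)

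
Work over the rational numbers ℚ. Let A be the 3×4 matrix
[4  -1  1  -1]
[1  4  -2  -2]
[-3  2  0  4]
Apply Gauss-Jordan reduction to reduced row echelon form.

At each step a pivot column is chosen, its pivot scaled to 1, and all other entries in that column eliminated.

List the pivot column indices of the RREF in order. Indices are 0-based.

[1] R0 /= 4  ⇒  (1, -1/4, 1/4, -1/4)
     R1 -= 1·R0  ⇒  (0, 17/4, -9/4, -7/4)
     R2 -= -3·R0  ⇒  (0, 5/4, 3/4, 13/4)
[2] R1 /= 17/4  ⇒  (0, 1, -9/17, -7/17)
     R0 -= -1/4·R1  ⇒  (1, 0, 2/17, -6/17)
     R2 -= 5/4·R1  ⇒  (0, 0, 24/17, 64/17)
[3] R2 /= 24/17  ⇒  (0, 0, 1, 8/3)
     R0 -= 2/17·R2  ⇒  (1, 0, 0, -2/3)
     R1 -= -9/17·R2  ⇒  (0, 1, 0, 1)

pivot columns: 0, 1, 2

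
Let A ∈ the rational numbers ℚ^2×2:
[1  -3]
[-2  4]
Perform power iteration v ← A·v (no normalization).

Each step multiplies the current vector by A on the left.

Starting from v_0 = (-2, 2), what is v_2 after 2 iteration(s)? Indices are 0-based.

v_2 = (-44, 64)

v_0 = (-2, 2).
v_1 = A·v_0 = (-8, 12).
v_2 = A·v_1 = (-44, 64).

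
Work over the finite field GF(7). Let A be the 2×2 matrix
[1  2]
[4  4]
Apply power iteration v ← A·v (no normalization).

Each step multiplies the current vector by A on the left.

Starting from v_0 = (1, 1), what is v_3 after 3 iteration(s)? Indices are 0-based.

v_3 = (2, 0)

v_0 = (1, 1).
v_1 = A·v_0 = (3, 1).
v_2 = A·v_1 = (5, 2).
v_3 = A·v_2 = (2, 0).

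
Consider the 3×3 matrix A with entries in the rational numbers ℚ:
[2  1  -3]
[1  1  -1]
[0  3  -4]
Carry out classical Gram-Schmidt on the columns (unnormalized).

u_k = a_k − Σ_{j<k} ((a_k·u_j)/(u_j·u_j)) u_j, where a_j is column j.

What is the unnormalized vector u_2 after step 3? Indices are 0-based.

u_2 = (-21/46, 21/23, -7/46)

Step 1: u_0 = a_0 = (2, 1, 0).
Step 2: u_1 = a_1 − (3/5)·u_0 = (-1/5, 2/5, 3).
Step 3: u_2 = a_2 − (-7/5)·u_0 − (-59/46)·u_1 = (-21/46, 21/23, -7/46).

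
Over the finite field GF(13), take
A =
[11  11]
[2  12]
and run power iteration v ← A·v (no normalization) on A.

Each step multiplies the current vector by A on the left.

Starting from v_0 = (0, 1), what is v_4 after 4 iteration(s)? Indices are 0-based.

v_4 = (8, 12)

v_0 = (0, 1).
v_1 = A·v_0 = (11, 12).
v_2 = A·v_1 = (6, 10).
v_3 = A·v_2 = (7, 2).
v_4 = A·v_3 = (8, 12).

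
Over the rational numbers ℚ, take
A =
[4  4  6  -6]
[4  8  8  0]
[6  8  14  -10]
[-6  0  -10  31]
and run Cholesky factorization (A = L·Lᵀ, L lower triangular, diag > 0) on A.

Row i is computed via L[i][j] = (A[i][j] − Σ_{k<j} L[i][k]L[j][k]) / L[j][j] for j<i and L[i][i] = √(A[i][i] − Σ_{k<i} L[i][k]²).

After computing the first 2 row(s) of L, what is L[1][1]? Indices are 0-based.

Step 1: L[0][0] = √(4) = 2.
  L[1][0] = (4) / L[0][0] = 2.
Step 2: L[1][1] = √(4) = 2.

L[1][1] = 2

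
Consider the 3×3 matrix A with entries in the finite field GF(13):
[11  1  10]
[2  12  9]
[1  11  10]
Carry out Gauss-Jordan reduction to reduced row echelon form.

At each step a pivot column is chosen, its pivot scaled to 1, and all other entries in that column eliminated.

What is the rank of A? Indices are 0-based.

step 1: normalize row 0 (÷11) = (1, 6, 8)
  row 1: subtract 2×row0 = (0, 0, 6)
  row 2: subtract 1×row0 = (0, 5, 2)
step 2: exchange rows 1,2
step 2: normalize row 1 (÷5) = (0, 1, 3)
  row 0: subtract 6×row1 = (1, 0, 3)
step 3: normalize row 2 (÷6) = (0, 0, 1)
  row 0: subtract 3×row2 = (1, 0, 0)
  row 1: subtract 3×row2 = (0, 1, 0)

rank = 3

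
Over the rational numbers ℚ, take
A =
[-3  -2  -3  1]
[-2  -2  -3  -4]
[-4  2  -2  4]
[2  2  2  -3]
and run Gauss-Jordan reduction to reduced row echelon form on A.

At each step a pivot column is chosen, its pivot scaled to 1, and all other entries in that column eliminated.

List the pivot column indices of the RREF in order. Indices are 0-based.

pivot(0,0)=-3: scale R0 → (1, 2/3, 1, -1/3)
  clear (1,0): R1 −= (-2)R0 → (0, -2/3, -1, -14/3)
  clear (2,0): R2 −= (-4)R0 → (0, 14/3, 2, 8/3)
  clear (3,0): R3 −= (2)R0 → (0, 2/3, 0, -7/3)
pivot(1,1)=-2/3: scale R1 → (0, 1, 3/2, 7)
  clear (0,1): R0 −= (2/3)R1 → (1, 0, 0, -5)
  clear (2,1): R2 −= (14/3)R1 → (0, 0, -5, -30)
  clear (3,1): R3 −= (2/3)R1 → (0, 0, -1, -7)
pivot(2,2)=-5: scale R2 → (0, 0, 1, 6)
  clear (1,2): R1 −= (3/2)R2 → (0, 1, 0, -2)
  clear (3,2): R3 −= (-1)R2 → (0, 0, 0, -1)
pivot(3,3)=-1: scale R3 → (0, 0, 0, 1)
  clear (0,3): R0 −= (-5)R3 → (1, 0, 0, 0)
  clear (1,3): R1 −= (-2)R3 → (0, 1, 0, 0)
  clear (2,3): R2 −= (6)R3 → (0, 0, 1, 0)

pivot columns: 0, 1, 2, 3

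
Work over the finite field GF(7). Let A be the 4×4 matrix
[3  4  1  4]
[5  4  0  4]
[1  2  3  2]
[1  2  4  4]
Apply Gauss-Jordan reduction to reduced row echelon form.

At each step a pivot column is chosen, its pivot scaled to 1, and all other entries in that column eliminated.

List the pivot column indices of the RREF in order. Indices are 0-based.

pivot columns: 0, 1, 2, 3

step 1: normalize row 0 (÷3) = (1, 6, 5, 6)
  row 1: subtract 5×row0 = (0, 2, 3, 2)
  row 2: subtract 1×row0 = (0, 3, 5, 3)
  row 3: subtract 1×row0 = (0, 3, 6, 5)
step 2: normalize row 1 (÷2) = (0, 1, 5, 1)
  row 0: subtract 6×row1 = (1, 0, 3, 0)
  row 2: subtract 3×row1 = (0, 0, 4, 0)
  row 3: subtract 3×row1 = (0, 0, 5, 2)
step 3: normalize row 2 (÷4) = (0, 0, 1, 0)
  row 0: subtract 3×row2 = (1, 0, 0, 0)
  row 1: subtract 5×row2 = (0, 1, 0, 1)
  row 3: subtract 5×row2 = (0, 0, 0, 2)
step 4: normalize row 3 (÷2) = (0, 0, 0, 1)
  row 1: subtract 1×row3 = (0, 1, 0, 0)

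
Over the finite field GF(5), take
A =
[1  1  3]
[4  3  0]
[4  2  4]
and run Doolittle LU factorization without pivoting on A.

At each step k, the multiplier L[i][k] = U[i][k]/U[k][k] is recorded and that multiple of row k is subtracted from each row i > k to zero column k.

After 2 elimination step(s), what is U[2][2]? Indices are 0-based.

Step 1: pivot at (0,0) is 1.
  row1 ← row1 − (4)·row0  ⇒  L[1][0]=4, U row1=(0, 4, 3)
  row2 ← row2 − (4)·row0  ⇒  L[2][0]=4, U row2=(0, 3, 2)
Step 2: pivot at (1,1) is 4.
  row2 ← row2 − (2)·row1  ⇒  L[2][1]=2, U row2=(0, 0, 1)

U[2][2] = 1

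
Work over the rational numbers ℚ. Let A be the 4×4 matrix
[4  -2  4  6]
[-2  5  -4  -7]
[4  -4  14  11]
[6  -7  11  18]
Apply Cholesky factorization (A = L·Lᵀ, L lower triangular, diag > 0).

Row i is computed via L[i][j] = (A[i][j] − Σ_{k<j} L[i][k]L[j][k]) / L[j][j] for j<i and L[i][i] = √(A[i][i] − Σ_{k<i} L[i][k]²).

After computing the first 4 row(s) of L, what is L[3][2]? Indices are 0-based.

Step 1: L[0][0] = √(4) = 2.
  L[1][0] = (-2) / L[0][0] = -1.
Step 2: L[1][1] = √(4) = 2.
  L[2][0] = (4) / L[0][0] = 2.
  L[2][1] = (-2) / L[1][1] = -1.
Step 3: L[2][2] = √(9) = 3.
  L[3][0] = (6) / L[0][0] = 3.
  L[3][1] = (-4) / L[1][1] = -2.
  L[3][2] = (3) / L[2][2] = 1.
Step 4: L[3][3] = √(4) = 2.

L[3][2] = 1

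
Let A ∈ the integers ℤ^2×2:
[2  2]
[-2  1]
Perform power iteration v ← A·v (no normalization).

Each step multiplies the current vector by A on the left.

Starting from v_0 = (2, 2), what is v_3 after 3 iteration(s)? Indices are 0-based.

v_3 = (-12, -42)

v_0 = (2, 2).
v_1 = A·v_0 = (8, -2).
v_2 = A·v_1 = (12, -18).
v_3 = A·v_2 = (-12, -42).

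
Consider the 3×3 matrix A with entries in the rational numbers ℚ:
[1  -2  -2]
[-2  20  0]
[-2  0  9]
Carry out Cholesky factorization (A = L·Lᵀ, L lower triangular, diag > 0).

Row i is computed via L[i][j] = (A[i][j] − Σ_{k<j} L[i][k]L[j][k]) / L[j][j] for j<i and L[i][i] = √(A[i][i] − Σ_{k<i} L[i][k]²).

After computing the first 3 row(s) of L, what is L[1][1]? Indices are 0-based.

L[1][1] = 4

Step 1: L[0][0] = √(1) = 1.
  L[1][0] = (-2) / L[0][0] = -2.
Step 2: L[1][1] = √(16) = 4.
  L[2][0] = (-2) / L[0][0] = -2.
  L[2][1] = (-4) / L[1][1] = -1.
Step 3: L[2][2] = √(4) = 2.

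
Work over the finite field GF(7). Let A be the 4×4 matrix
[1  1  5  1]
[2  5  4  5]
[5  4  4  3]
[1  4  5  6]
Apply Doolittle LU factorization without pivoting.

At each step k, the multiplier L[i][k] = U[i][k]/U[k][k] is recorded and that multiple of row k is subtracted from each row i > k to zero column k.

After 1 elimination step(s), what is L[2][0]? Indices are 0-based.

L[2][0] = 5

[col 0] pivot 1
  R1 -= 2*R0 → (0, 3, 1, 3)  (L[1][0] := 2)
  R2 -= 5*R0 → (0, 6, 0, 5)  (L[2][0] := 5)
  R3 -= 1*R0 → (0, 3, 0, 5)  (L[3][0] := 1)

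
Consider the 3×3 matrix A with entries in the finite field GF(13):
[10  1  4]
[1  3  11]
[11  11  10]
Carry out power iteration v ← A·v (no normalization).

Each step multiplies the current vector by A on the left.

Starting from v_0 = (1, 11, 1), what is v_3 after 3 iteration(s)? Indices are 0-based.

v_3 = (2, 11, 12)

v_0 = (1, 11, 1).
v_1 = A·v_0 = (12, 6, 12).
v_2 = A·v_1 = (5, 6, 6).
v_3 = A·v_2 = (2, 11, 12).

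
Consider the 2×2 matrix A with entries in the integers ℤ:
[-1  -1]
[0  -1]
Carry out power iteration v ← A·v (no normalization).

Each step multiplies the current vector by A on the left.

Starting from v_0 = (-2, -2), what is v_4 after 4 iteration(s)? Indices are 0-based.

v_0 = (-2, -2).
v_1 = A·v_0 = (4, 2).
v_2 = A·v_1 = (-6, -2).
v_3 = A·v_2 = (8, 2).
v_4 = A·v_3 = (-10, -2).

v_4 = (-10, -2)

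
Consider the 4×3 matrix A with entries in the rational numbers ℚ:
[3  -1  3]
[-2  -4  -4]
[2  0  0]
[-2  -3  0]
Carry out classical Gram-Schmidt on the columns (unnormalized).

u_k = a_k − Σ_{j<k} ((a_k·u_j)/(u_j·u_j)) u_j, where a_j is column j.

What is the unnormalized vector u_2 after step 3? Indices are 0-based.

u_2 = (464/425, -758/425, -598/425, 856/425)

Step 1: u_0 = a_0 = (3, -2, 2, -2).
Step 2: u_1 = a_1 − (11/21)·u_0 = (-18/7, -62/21, -22/21, -41/21).
Step 3: u_2 = a_2 − (17/21)·u_0 − (86/425)·u_1 = (464/425, -758/425, -598/425, 856/425).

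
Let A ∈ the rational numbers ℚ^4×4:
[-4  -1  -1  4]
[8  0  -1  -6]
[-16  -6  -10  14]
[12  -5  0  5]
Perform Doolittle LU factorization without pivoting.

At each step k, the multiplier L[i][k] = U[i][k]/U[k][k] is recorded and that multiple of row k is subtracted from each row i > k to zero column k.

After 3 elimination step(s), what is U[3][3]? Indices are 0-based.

U[3][3] = -3

Step 1: pivot at (0,0) is -4.
  row1 ← row1 − (-2)·row0  ⇒  L[1][0]=-2, U row1=(0, -2, -3, 2)
  row2 ← row2 − (4)·row0  ⇒  L[2][0]=4, U row2=(0, -2, -6, -2)
  row3 ← row3 − (-3)·row0  ⇒  L[3][0]=-3, U row3=(0, -8, -3, 17)
Step 2: pivot at (1,1) is -2.
  row2 ← row2 − (1)·row1  ⇒  L[2][1]=1, U row2=(0, 0, -3, -4)
  row3 ← row3 − (4)·row1  ⇒  L[3][1]=4, U row3=(0, 0, 9, 9)
Step 3: pivot at (2,2) is -3.
  row3 ← row3 − (-3)·row2  ⇒  L[3][2]=-3, U row3=(0, 0, 0, -3)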